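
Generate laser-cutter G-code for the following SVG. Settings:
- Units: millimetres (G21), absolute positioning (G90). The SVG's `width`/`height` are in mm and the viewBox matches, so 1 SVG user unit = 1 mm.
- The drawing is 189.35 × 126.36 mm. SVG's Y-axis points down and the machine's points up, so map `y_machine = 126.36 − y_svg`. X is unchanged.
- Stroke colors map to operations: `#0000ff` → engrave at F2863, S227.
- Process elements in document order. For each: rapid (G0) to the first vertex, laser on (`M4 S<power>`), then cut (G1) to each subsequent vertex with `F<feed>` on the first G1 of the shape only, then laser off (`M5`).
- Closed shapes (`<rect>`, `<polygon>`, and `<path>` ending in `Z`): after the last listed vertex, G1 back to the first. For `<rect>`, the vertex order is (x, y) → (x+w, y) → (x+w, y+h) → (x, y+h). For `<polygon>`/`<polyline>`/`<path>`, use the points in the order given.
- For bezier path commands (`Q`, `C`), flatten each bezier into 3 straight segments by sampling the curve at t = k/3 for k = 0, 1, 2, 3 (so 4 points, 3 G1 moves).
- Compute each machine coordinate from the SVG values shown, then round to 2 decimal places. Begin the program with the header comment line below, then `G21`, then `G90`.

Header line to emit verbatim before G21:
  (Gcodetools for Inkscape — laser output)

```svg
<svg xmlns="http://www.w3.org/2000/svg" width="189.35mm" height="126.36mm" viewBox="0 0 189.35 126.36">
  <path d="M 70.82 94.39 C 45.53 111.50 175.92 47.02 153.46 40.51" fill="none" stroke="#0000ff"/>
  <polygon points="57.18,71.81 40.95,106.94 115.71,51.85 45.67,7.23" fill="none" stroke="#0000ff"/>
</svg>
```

1 u = 1 mm; y_m = 126.36 − y.

[1] `<path>` cubic bezier, #0000ff→engrave S227 F2863: (70.82,31.97) → (86.00,36.89) → (136.40,65.19) → (153.46,85.85)

[2] `<polygon>` closed polygon, #0000ff→engrave S227 F2863: (57.18,54.55) → (40.95,19.42) → (115.71,74.51) → (45.67,119.13) → (57.18,54.55) (closed)

(Gcodetools for Inkscape — laser output)
G21
G90
G0 X70.82 Y31.97
M4 S227
G1 X86.00 Y36.89 F2863
G1 X136.40 Y65.19
G1 X153.46 Y85.85
M5
G0 X57.18 Y54.55
M4 S227
G1 X40.95 Y19.42 F2863
G1 X115.71 Y74.51
G1 X45.67 Y119.13
G1 X57.18 Y54.55
M5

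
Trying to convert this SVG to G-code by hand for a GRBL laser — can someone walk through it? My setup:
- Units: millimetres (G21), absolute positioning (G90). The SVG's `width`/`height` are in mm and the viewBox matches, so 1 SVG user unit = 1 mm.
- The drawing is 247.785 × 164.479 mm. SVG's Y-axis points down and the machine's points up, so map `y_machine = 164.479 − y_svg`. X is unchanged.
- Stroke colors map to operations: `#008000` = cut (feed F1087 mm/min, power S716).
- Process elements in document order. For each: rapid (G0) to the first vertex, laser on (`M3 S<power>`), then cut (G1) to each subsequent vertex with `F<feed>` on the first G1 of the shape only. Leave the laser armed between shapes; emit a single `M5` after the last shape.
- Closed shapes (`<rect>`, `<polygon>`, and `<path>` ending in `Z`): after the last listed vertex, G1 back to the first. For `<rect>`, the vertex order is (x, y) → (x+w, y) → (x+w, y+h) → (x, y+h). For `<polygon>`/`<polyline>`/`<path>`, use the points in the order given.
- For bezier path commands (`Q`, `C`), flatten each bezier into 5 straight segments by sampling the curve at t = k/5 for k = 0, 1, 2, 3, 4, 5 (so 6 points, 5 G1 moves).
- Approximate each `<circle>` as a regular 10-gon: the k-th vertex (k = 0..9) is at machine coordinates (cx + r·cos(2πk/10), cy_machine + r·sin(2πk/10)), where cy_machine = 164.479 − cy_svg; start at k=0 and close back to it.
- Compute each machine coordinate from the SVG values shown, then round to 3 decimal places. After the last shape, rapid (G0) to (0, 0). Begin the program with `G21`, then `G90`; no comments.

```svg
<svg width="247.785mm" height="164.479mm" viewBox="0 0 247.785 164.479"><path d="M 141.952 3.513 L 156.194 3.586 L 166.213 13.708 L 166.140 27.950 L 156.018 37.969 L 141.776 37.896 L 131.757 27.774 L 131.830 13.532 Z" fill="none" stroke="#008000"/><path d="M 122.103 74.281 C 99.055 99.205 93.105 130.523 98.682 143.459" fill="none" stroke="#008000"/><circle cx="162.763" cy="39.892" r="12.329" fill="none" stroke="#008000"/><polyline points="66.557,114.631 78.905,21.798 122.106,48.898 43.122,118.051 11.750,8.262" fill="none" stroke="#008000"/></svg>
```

viewBox `0 0 247.785 164.479` with mm width/height → 1 unit = 1 mm. Flip: y_m = 164.479 − y_svg.

**Shape 1** — `<path>` regular polygon, stroke `#008000` → cut (S716, F1087). Machine vertices: (141.952,160.966) → (156.194,160.893) → (166.213,150.771) → (166.140,136.529) → (156.018,126.510) → (141.776,126.583) → (131.757,136.705) → (131.830,150.947) → (141.952,160.966). Closed: final G1 returns to the first vertex.

**Shape 2** — `<path>` cubic bezier, stroke `#008000` → cut (S716, F1087). Control points (SVG): P0=(122.103,74.281), P1=(99.055,99.205), P2=(93.105,130.523), P3=(98.682,143.459); sampled at t=k/5. Machine vertices: (122.103,90.198) → (110.281,74.675) → (102.296,58.806) → (97.879,43.781) → (96.764,30.789) → (98.682,21.020). Open path.

**Shape 3** — `<circle>` circle, stroke `#008000` → cut (S716, F1087). Machine vertices: (175.092,124.587) → (172.737,131.834) → (166.573,136.313) → (158.953,136.313) → (152.789,131.834) → (150.434,124.587) → (152.789,117.340) → (158.953,112.861) → (166.573,112.861) → (172.737,117.340) → (175.092,124.587). Closed: final G1 returns to the first vertex.

**Shape 4** — `<polyline>` open polyline, stroke `#008000` → cut (S716, F1087). Machine vertices: (66.557,49.848) → (78.905,142.681) → (122.106,115.581) → (43.122,46.428) → (11.750,156.217). Open path.

G21
G90
G0 X141.952 Y160.966
M3 S716
G1 X156.194 Y160.893 F1087
G1 X166.213 Y150.771
G1 X166.140 Y136.529
G1 X156.018 Y126.510
G1 X141.776 Y126.583
G1 X131.757 Y136.705
G1 X131.830 Y150.947
G1 X141.952 Y160.966
G0 X122.103 Y90.198
M3 S716
G1 X110.281 Y74.675 F1087
G1 X102.296 Y58.806
G1 X97.879 Y43.781
G1 X96.764 Y30.789
G1 X98.682 Y21.020
G0 X175.092 Y124.587
M3 S716
G1 X172.737 Y131.834 F1087
G1 X166.573 Y136.313
G1 X158.953 Y136.313
G1 X152.789 Y131.834
G1 X150.434 Y124.587
G1 X152.789 Y117.340
G1 X158.953 Y112.861
G1 X166.573 Y112.861
G1 X172.737 Y117.340
G1 X175.092 Y124.587
G0 X66.557 Y49.848
M3 S716
G1 X78.905 Y142.681 F1087
G1 X122.106 Y115.581
G1 X43.122 Y46.428
G1 X11.750 Y156.217
M5
G0 X0.000 Y0.000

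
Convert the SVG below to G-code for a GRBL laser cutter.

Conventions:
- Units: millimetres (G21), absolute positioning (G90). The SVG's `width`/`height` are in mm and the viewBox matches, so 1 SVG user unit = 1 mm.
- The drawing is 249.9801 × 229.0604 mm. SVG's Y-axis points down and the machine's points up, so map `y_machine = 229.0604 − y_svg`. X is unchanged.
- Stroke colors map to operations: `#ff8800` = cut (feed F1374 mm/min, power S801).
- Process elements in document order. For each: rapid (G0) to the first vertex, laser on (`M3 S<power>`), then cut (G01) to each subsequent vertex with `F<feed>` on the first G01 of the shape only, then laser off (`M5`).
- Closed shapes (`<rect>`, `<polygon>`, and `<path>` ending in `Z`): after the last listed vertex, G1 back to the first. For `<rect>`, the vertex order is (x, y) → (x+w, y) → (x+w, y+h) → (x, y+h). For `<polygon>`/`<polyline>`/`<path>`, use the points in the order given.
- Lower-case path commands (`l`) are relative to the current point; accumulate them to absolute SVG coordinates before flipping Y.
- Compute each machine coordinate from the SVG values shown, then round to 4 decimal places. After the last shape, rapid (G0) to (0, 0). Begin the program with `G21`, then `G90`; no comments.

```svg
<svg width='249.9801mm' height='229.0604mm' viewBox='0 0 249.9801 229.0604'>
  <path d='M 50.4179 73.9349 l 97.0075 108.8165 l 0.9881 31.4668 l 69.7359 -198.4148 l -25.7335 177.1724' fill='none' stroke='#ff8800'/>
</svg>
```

G21
G90
G0 X50.4179 Y155.1255
M3 S801
G01 X147.4254 Y46.3090 F1374
G01 X148.4135 Y14.8422
G01 X218.1494 Y213.2570
G01 X192.4159 Y36.0846
M5
G0 X0.0000 Y0.0000

viewBox `0 0 249.9801 229.0604` with mm width/height → 1 unit = 1 mm. Flip: y_m = 229.0604 − y_svg.

**Shape 1** — `<path>` open polyline, stroke `#ff8800` → cut (S801, F1374). Machine vertices: (50.4179,155.1255) → (147.4254,46.3090) → (148.4135,14.8422) → (218.1494,213.2570) → (192.4159,36.0846). Open path.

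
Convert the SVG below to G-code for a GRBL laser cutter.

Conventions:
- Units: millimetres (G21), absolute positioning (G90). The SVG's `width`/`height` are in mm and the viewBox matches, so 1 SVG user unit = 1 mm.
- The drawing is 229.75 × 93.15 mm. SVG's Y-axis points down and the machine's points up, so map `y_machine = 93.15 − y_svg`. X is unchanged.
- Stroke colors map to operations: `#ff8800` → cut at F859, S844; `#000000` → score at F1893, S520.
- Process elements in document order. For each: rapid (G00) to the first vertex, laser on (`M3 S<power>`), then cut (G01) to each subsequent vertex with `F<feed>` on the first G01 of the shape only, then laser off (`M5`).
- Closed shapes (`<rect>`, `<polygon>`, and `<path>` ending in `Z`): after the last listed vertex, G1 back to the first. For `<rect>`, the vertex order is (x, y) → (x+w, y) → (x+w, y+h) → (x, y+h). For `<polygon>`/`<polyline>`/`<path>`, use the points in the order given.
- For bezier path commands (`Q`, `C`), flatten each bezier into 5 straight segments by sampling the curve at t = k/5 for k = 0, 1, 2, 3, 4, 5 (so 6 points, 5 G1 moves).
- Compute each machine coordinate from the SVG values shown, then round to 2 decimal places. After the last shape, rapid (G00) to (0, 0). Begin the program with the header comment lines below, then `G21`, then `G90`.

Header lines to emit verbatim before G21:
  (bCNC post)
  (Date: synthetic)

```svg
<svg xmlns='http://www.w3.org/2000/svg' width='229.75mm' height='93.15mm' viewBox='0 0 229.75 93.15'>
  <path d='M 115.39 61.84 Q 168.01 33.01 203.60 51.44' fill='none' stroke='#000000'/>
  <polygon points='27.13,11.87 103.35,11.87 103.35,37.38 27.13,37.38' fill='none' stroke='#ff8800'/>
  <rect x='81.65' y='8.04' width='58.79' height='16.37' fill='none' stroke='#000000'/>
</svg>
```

1 u = 1 mm; y_m = 93.15 − y.

[1] `<path>` quadratic bezier, #000000→score S520 F1893: (115.39,31.31) → (135.76,40.95) → (154.76,46.81) → (172.40,48.89) → (188.68,47.19) → (203.60,41.71)

[2] `<polygon>` rectangle, #ff8800→cut S844 F859: (27.13,81.28) → (103.35,81.28) → (103.35,55.77) → (27.13,55.77) → (27.13,81.28) (closed)

[3] `<rect>` rectangle, #000000→score S520 F1893: (81.65,85.11) → (140.44,85.11) → (140.44,68.74) → (81.65,68.74) → (81.65,85.11) (closed)

(bCNC post)
(Date: synthetic)
G21
G90
G00 X115.39 Y31.31
M3 S520
G01 X135.76 Y40.95 F1893
G01 X154.76 Y46.81
G01 X172.40 Y48.89
G01 X188.68 Y47.19
G01 X203.60 Y41.71
M5
G00 X27.13 Y81.28
M3 S844
G01 X103.35 Y81.28 F859
G01 X103.35 Y55.77
G01 X27.13 Y55.77
G01 X27.13 Y81.28
M5
G00 X81.65 Y85.11
M3 S520
G01 X140.44 Y85.11 F1893
G01 X140.44 Y68.74
G01 X81.65 Y68.74
G01 X81.65 Y85.11
M5
G00 X0.00 Y0.00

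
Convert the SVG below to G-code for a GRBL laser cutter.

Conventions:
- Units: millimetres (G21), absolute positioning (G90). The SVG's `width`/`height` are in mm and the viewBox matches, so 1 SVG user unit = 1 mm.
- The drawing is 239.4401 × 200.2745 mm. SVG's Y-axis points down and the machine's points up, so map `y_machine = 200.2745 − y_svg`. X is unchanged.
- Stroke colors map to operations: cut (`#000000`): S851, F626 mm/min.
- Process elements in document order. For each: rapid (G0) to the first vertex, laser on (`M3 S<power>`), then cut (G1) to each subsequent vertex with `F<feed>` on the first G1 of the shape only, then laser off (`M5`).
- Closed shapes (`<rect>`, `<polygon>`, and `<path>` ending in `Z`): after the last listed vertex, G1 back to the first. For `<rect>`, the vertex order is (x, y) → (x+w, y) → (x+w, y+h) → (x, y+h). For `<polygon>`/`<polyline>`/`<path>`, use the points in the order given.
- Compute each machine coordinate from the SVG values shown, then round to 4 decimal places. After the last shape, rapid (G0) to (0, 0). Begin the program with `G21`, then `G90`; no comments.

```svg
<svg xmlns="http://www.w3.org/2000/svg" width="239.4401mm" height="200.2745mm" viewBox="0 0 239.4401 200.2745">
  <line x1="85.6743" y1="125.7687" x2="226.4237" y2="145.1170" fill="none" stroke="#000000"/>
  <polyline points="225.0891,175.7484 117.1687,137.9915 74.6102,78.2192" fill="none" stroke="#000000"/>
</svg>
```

1 u = 1 mm; y_m = 200.2745 − y.

[1] `<line>` line segment, #000000→cut S851 F626: (85.6743,74.5058) → (226.4237,55.1575)

[2] `<polyline>` open polyline, #000000→cut S851 F626: (225.0891,24.5261) → (117.1687,62.2830) → (74.6102,122.0553)

G21
G90
G0 X85.6743 Y74.5058
M3 S851
G1 X226.4237 Y55.1575 F626
M5
G0 X225.0891 Y24.5261
M3 S851
G1 X117.1687 Y62.2830 F626
G1 X74.6102 Y122.0553
M5
G0 X0.0000 Y0.0000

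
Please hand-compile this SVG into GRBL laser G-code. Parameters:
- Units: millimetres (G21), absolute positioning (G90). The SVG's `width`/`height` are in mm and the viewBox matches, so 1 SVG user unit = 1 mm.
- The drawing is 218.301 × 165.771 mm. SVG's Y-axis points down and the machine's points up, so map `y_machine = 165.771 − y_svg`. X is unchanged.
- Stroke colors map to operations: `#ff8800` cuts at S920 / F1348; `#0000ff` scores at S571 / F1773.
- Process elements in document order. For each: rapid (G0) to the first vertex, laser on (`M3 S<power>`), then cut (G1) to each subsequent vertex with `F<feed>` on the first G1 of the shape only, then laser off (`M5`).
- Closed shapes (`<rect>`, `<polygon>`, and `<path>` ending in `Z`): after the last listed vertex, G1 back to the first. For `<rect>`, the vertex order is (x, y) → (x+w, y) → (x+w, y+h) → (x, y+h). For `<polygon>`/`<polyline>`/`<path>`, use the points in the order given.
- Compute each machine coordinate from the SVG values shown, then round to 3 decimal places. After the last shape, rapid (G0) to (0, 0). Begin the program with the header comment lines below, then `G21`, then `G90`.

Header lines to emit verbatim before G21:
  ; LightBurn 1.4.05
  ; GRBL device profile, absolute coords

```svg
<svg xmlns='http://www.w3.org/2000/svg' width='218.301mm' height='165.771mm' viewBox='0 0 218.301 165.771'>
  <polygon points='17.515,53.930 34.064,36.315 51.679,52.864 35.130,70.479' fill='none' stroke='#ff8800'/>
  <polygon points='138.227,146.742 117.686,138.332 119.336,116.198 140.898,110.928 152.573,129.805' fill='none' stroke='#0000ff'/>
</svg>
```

; LightBurn 1.4.05
; GRBL device profile, absolute coords
G21
G90
G0 X17.515 Y111.841
M3 S920
G1 X34.064 Y129.456 F1348
G1 X51.679 Y112.907
G1 X35.130 Y95.292
G1 X17.515 Y111.841
M5
G0 X138.227 Y19.029
M3 S571
G1 X117.686 Y27.439 F1773
G1 X119.336 Y49.573
G1 X140.898 Y54.843
G1 X152.573 Y35.966
G1 X138.227 Y19.029
M5
G0 X0.000 Y0.000

1 u = 1 mm; y_m = 165.771 − y.

[1] `<polygon>` regular polygon, #ff8800→cut S920 F1348: (17.515,111.841) → (34.064,129.456) → (51.679,112.907) → (35.130,95.292) → (17.515,111.841) (closed)

[2] `<polygon>` regular polygon, #0000ff→score S571 F1773: (138.227,19.029) → (117.686,27.439) → (119.336,49.573) → (140.898,54.843) → (152.573,35.966) → (138.227,19.029) (closed)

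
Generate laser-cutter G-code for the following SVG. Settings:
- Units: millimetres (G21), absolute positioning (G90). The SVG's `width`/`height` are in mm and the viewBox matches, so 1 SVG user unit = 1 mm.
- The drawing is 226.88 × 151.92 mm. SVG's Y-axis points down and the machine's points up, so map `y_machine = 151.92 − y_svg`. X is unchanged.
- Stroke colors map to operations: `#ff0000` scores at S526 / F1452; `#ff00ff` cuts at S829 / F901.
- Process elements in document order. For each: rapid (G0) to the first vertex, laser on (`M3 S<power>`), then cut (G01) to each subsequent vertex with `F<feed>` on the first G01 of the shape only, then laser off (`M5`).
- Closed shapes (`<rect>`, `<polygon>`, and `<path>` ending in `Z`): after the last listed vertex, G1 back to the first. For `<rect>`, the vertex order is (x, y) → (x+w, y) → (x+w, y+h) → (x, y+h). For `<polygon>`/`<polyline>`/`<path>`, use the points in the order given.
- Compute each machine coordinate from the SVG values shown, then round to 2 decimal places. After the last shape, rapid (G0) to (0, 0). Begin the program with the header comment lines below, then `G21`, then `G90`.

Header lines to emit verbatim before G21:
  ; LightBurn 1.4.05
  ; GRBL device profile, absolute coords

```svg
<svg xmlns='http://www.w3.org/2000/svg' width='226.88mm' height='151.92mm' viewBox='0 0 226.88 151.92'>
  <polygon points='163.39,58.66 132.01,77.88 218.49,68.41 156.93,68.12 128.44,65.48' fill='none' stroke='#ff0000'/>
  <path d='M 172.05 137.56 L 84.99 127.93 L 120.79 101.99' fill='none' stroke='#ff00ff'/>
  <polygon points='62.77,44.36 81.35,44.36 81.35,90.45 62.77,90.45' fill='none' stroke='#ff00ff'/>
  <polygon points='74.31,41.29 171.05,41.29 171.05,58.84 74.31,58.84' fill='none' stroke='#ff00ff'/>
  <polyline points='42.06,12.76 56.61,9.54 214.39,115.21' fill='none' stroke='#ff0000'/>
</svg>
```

; LightBurn 1.4.05
; GRBL device profile, absolute coords
G21
G90
G0 X163.39 Y93.26
M3 S526
G01 X132.01 Y74.04 F1452
G01 X218.49 Y83.51
G01 X156.93 Y83.80
G01 X128.44 Y86.44
G01 X163.39 Y93.26
M5
G0 X172.05 Y14.36
M3 S829
G01 X84.99 Y23.99 F901
G01 X120.79 Y49.93
M5
G0 X62.77 Y107.56
M3 S829
G01 X81.35 Y107.56 F901
G01 X81.35 Y61.47
G01 X62.77 Y61.47
G01 X62.77 Y107.56
M5
G0 X74.31 Y110.63
M3 S829
G01 X171.05 Y110.63 F901
G01 X171.05 Y93.08
G01 X74.31 Y93.08
G01 X74.31 Y110.63
M5
G0 X42.06 Y139.16
M3 S526
G01 X56.61 Y142.38 F1452
G01 X214.39 Y36.71
M5
G0 X0.00 Y0.00

viewBox `0 0 226.88 151.92` with mm width/height → 1 unit = 1 mm. Flip: y_m = 151.92 − y_svg.

**Shape 1** — `<polygon>` closed polygon, stroke `#ff0000` → score (S526, F1452). Machine vertices: (163.39,93.26) → (132.01,74.04) → (218.49,83.51) → (156.93,83.80) → (128.44,86.44) → (163.39,93.26). Closed: final G1 returns to the first vertex.

**Shape 2** — `<path>` open polyline, stroke `#ff00ff` → cut (S829, F901). Machine vertices: (172.05,14.36) → (84.99,23.99) → (120.79,49.93). Open path.

**Shape 3** — `<polygon>` rectangle, stroke `#ff00ff` → cut (S829, F901). Machine vertices: (62.77,107.56) → (81.35,107.56) → (81.35,61.47) → (62.77,61.47) → (62.77,107.56). Closed: final G1 returns to the first vertex.

**Shape 4** — `<polygon>` rectangle, stroke `#ff00ff` → cut (S829, F901). Machine vertices: (74.31,110.63) → (171.05,110.63) → (171.05,93.08) → (74.31,93.08) → (74.31,110.63). Closed: final G1 returns to the first vertex.

**Shape 5** — `<polyline>` open polyline, stroke `#ff0000` → score (S526, F1452). Machine vertices: (42.06,139.16) → (56.61,142.38) → (214.39,36.71). Open path.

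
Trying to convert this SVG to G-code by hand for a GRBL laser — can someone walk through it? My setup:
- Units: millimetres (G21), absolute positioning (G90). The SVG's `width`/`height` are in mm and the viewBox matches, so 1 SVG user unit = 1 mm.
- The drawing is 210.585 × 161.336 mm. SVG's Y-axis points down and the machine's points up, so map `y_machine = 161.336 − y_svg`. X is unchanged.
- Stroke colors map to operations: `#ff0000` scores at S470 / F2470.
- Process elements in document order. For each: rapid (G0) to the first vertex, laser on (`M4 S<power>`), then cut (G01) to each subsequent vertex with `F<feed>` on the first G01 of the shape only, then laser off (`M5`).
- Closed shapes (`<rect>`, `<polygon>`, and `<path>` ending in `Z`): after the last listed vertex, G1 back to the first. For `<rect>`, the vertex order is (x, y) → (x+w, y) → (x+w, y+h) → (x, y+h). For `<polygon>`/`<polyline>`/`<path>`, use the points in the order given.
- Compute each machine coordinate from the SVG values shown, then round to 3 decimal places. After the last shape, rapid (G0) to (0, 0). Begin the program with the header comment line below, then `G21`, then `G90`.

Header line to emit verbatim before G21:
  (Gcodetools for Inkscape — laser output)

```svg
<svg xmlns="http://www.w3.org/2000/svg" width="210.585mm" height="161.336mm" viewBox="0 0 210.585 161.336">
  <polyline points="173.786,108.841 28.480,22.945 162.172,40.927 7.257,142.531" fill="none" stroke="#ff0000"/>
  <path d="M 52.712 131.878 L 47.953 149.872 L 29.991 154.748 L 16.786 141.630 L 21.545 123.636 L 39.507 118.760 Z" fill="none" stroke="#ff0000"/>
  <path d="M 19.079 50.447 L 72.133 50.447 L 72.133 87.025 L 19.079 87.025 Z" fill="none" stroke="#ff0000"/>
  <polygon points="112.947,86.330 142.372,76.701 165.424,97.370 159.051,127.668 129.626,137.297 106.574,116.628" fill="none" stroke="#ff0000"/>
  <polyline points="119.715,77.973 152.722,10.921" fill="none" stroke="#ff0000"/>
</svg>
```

(Gcodetools for Inkscape — laser output)
G21
G90
G0 X173.786 Y52.495
M4 S470
G01 X28.480 Y138.391 F2470
G01 X162.172 Y120.409
G01 X7.257 Y18.805
M5
G0 X52.712 Y29.458
M4 S470
G01 X47.953 Y11.464 F2470
G01 X29.991 Y6.588
G01 X16.786 Y19.706
G01 X21.545 Y37.700
G01 X39.507 Y42.576
G01 X52.712 Y29.458
M5
G0 X19.079 Y110.889
M4 S470
G01 X72.133 Y110.889 F2470
G01 X72.133 Y74.311
G01 X19.079 Y74.311
G01 X19.079 Y110.889
M5
G0 X112.947 Y75.006
M4 S470
G01 X142.372 Y84.635 F2470
G01 X165.424 Y63.966
G01 X159.051 Y33.668
G01 X129.626 Y24.039
G01 X106.574 Y44.708
G01 X112.947 Y75.006
M5
G0 X119.715 Y83.363
M4 S470
G01 X152.722 Y150.415 F2470
M5
G0 X0.000 Y0.000

1 u = 1 mm; y_m = 161.336 − y.

[1] `<polyline>` open polyline, #ff0000→score S470 F2470: (173.786,52.495) → (28.480,138.391) → (162.172,120.409) → (7.257,18.805)

[2] `<path>` regular polygon, #ff0000→score S470 F2470: (52.712,29.458) → (47.953,11.464) → (29.991,6.588) → (16.786,19.706) → (21.545,37.700) → (39.507,42.576) → (52.712,29.458) (closed)

[3] `<path>` rectangle, #ff0000→score S470 F2470: (19.079,110.889) → (72.133,110.889) → (72.133,74.311) → (19.079,74.311) → (19.079,110.889) (closed)

[4] `<polygon>` regular polygon, #ff0000→score S470 F2470: (112.947,75.006) → (142.372,84.635) → (165.424,63.966) → (159.051,33.668) → (129.626,24.039) → (106.574,44.708) → (112.947,75.006) (closed)

[5] `<polyline>` line segment, #ff0000→score S470 F2470: (119.715,83.363) → (152.722,150.415)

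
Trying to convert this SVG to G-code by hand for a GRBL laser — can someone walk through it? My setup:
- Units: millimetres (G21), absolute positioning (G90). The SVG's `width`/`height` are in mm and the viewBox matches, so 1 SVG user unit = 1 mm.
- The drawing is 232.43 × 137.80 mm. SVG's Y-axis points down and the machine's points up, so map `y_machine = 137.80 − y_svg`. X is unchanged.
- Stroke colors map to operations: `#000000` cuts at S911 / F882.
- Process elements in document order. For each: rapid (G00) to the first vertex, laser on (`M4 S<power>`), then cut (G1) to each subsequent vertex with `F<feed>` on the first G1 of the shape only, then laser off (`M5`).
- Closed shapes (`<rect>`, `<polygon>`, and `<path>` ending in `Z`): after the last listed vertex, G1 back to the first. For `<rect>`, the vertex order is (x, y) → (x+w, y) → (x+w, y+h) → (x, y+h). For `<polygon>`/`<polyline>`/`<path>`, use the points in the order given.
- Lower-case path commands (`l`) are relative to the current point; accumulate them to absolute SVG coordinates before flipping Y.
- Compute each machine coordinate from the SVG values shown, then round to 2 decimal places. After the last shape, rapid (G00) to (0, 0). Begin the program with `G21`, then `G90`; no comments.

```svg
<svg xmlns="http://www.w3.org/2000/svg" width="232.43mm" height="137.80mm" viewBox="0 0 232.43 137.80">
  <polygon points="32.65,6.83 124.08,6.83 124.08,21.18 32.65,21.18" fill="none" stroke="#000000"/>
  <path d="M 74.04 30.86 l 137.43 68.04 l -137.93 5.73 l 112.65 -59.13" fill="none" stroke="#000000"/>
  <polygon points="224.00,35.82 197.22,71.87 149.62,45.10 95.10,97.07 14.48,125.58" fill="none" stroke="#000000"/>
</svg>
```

1 u = 1 mm; y_m = 137.80 − y.

[1] `<polygon>` rectangle, #000000→cut S911 F882: (32.65,130.97) → (124.08,130.97) → (124.08,116.62) → (32.65,116.62) → (32.65,130.97) (closed)

[2] `<path>` open polyline, #000000→cut S911 F882: (74.04,106.94) → (211.47,38.90) → (73.54,33.17) → (186.19,92.30)

[3] `<polygon>` closed polygon, #000000→cut S911 F882: (224.00,101.98) → (197.22,65.93) → (149.62,92.70) → (95.10,40.73) → (14.48,12.22) → (224.00,101.98) (closed)

G21
G90
G00 X32.65 Y130.97
M4 S911
G1 X124.08 Y130.97 F882
G1 X124.08 Y116.62
G1 X32.65 Y116.62
G1 X32.65 Y130.97
M5
G00 X74.04 Y106.94
M4 S911
G1 X211.47 Y38.90 F882
G1 X73.54 Y33.17
G1 X186.19 Y92.30
M5
G00 X224.00 Y101.98
M4 S911
G1 X197.22 Y65.93 F882
G1 X149.62 Y92.70
G1 X95.10 Y40.73
G1 X14.48 Y12.22
G1 X224.00 Y101.98
M5
G00 X0.00 Y0.00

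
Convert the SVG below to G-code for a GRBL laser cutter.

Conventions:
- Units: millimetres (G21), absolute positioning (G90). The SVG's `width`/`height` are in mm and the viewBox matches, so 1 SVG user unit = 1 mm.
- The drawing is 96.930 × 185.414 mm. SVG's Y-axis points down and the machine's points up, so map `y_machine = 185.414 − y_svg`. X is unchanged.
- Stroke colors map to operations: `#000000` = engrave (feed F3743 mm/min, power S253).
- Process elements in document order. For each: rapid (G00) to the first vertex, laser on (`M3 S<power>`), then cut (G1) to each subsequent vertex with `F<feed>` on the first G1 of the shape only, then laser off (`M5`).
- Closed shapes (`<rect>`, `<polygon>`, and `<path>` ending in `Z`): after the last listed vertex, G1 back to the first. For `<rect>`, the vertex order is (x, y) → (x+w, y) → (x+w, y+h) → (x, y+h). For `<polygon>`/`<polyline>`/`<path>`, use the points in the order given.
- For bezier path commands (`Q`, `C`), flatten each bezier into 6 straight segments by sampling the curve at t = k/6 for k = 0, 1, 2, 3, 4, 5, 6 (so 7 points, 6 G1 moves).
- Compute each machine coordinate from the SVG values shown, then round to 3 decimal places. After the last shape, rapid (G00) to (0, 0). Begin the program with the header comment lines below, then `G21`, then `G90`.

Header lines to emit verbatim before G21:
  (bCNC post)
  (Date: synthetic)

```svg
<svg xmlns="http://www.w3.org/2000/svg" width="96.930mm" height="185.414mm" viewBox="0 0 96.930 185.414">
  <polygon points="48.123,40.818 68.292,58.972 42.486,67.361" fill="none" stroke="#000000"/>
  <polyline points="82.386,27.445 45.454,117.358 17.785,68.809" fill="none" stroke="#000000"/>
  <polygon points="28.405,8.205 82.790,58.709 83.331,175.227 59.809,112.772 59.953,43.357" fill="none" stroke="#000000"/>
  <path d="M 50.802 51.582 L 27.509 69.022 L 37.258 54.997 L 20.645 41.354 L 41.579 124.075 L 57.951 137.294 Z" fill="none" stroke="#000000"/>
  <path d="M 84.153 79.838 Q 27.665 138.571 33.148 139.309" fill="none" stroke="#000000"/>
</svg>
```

(bCNC post)
(Date: synthetic)
G21
G90
G00 X48.123 Y144.596
M3 S253
G1 X68.292 Y126.442 F3743
G1 X42.486 Y118.053
G1 X48.123 Y144.596
M5
G00 X82.386 Y157.969
M3 S253
G1 X45.454 Y68.056 F3743
G1 X17.785 Y116.605
M5
G00 X28.405 Y177.209
M3 S253
G1 X82.790 Y126.705 F3743
G1 X83.331 Y10.187
G1 X59.809 Y72.642
G1 X59.953 Y142.057
G1 X28.405 Y177.209
M5
G00 X50.802 Y133.832
M3 S253
G1 X27.509 Y116.392 F3743
G1 X37.258 Y130.417
G1 X20.645 Y144.060
G1 X41.579 Y61.339
G1 X57.951 Y48.120
G1 X50.802 Y133.832
M5
G00 X84.153 Y105.576
M3 S253
G1 X67.045 Y87.609 F3743
G1 X53.380 Y72.865
G1 X43.158 Y61.342
G1 X36.378 Y53.041
G1 X33.042 Y47.962
G1 X33.148 Y46.105
M5
G00 X0.000 Y0.000

1 u = 1 mm; y_m = 185.414 − y.

[1] `<polygon>` regular polygon, #000000→engrave S253 F3743: (48.123,144.596) → (68.292,126.442) → (42.486,118.053) → (48.123,144.596) (closed)

[2] `<polyline>` open polyline, #000000→engrave S253 F3743: (82.386,157.969) → (45.454,68.056) → (17.785,116.605)

[3] `<polygon>` closed polygon, #000000→engrave S253 F3743: (28.405,177.209) → (82.790,126.705) → (83.331,10.187) → (59.809,72.642) → (59.953,142.057) → (28.405,177.209) (closed)

[4] `<path>` closed polygon, #000000→engrave S253 F3743: (50.802,133.832) → (27.509,116.392) → (37.258,130.417) → (20.645,144.060) → (41.579,61.339) → (57.951,48.120) → (50.802,133.832) (closed)

[5] `<path>` quadratic bezier, #000000→engrave S253 F3743: (84.153,105.576) → (67.045,87.609) → (53.380,72.865) → (43.158,61.342) → (36.378,53.041) → (33.042,47.962) → (33.148,46.105)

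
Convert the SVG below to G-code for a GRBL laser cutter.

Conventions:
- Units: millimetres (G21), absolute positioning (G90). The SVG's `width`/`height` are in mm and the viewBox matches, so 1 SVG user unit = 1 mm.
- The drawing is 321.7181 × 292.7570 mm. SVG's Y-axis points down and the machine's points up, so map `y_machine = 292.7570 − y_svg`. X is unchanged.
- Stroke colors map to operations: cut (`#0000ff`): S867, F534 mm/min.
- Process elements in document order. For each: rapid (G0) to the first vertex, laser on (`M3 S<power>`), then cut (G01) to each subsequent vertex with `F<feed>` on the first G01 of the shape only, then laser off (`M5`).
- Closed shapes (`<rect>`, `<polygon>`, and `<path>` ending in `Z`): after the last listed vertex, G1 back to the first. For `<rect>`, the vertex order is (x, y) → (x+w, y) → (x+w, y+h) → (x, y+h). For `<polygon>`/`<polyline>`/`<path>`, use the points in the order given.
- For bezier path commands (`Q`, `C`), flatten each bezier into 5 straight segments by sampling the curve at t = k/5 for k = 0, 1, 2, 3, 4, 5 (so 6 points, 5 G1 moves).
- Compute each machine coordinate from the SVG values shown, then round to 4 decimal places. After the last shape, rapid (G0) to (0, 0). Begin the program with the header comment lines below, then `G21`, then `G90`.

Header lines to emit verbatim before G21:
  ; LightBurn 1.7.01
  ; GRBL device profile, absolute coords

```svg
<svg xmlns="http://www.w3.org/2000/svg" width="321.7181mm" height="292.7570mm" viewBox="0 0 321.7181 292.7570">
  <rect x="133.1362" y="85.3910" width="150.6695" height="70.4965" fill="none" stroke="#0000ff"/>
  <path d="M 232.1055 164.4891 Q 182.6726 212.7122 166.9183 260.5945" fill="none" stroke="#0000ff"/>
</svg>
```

; LightBurn 1.7.01
; GRBL device profile, absolute coords
G21
G90
G0 X133.1362 Y207.3660
M3 S867
G01 X283.8057 Y207.3660 F534
G01 X283.8057 Y136.8695
G01 X133.1362 Y136.8695
G01 X133.1362 Y207.3660
M5
G0 X232.1055 Y128.2679
M3 S867
G01 X213.6795 Y108.9923 F534
G01 X197.9478 Y89.7439
G01 X184.9103 Y70.5229
G01 X174.5672 Y51.3291
G01 X166.9183 Y32.1625
M5
G0 X0.0000 Y0.0000

1 u = 1 mm; y_m = 292.7570 − y.

[1] `<rect>` rectangle, #0000ff→cut S867 F534: (133.1362,207.3660) → (283.8057,207.3660) → (283.8057,136.8695) → (133.1362,136.8695) → (133.1362,207.3660) (closed)

[2] `<path>` quadratic bezier, #0000ff→cut S867 F534: (232.1055,128.2679) → (213.6795,108.9923) → (197.9478,89.7439) → (184.9103,70.5229) → (174.5672,51.3291) → (166.9183,32.1625)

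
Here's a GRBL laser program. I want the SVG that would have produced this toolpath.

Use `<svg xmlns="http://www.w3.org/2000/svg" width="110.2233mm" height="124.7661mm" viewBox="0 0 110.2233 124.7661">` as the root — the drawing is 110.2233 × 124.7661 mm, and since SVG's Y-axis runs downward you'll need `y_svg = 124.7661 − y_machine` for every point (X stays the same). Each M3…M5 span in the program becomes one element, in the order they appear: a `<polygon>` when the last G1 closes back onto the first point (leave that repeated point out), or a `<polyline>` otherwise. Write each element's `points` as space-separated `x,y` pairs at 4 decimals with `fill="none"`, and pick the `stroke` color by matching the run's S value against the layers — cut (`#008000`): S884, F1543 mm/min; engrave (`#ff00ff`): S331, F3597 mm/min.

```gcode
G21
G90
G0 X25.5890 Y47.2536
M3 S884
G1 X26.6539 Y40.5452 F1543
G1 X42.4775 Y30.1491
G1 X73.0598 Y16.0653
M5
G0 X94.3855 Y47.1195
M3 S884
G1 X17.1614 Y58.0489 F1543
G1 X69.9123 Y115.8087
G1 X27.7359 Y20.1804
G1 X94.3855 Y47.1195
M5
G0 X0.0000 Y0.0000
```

<svg xmlns="http://www.w3.org/2000/svg" width="110.2233mm" height="124.7661mm" viewBox="0 0 110.2233 124.7661">
  <polyline points="25.5890,77.5125 26.6539,84.2209 42.4775,94.6170 73.0598,108.7008" fill="none" stroke="#008000"/>
  <polygon points="94.3855,77.6466 17.1614,66.7172 69.9123,8.9574 27.7359,104.5857" fill="none" stroke="#008000"/>
</svg>

Each laser-on run becomes one SVG element. Flip Y back into SVG space with y_svg = 124.7661 − y_machine. Every run uses S884, so all elements get stroke `#008000` (cut).

Run 1: The run is open, so emit a `<polyline>` with points (Y-flipped): 25.5890,77.5125 26.6539,84.2209 42.4775,94.6170 73.0598,108.7008.

Run 2: The run returns to its start, so emit a `<polygon>` with points (Y-flipped): 94.3855,77.6466 17.1614,66.7172 69.9123,8.9574 27.7359,104.5857.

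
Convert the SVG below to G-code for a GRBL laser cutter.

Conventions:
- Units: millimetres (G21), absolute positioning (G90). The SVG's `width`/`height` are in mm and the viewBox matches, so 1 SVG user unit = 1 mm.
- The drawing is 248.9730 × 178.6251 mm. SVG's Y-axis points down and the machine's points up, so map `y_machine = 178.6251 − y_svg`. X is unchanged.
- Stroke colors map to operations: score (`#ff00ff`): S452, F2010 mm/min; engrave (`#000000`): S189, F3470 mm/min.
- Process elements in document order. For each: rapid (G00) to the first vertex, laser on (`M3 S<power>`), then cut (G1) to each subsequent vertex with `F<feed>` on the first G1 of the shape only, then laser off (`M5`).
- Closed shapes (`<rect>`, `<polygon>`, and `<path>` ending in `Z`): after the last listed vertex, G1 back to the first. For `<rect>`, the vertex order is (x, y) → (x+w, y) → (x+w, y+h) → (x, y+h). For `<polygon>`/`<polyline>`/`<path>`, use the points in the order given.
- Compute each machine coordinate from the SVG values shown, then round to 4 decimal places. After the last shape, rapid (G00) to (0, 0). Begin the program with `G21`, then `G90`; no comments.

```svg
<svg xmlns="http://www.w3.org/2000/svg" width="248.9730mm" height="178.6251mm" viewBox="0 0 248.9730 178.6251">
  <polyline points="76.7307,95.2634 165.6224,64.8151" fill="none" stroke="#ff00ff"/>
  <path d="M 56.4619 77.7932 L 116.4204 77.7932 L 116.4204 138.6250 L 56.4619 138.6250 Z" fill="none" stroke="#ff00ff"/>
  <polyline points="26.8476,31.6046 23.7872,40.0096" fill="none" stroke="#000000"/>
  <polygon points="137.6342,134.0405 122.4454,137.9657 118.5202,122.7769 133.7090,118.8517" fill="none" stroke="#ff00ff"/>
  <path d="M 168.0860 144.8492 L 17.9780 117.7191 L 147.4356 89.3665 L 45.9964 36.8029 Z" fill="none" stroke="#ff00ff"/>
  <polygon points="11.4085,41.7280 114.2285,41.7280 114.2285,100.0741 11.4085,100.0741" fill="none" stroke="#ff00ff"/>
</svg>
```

G21
G90
G00 X76.7307 Y83.3617
M3 S452
G1 X165.6224 Y113.8100 F2010
M5
G00 X56.4619 Y100.8319
M3 S452
G1 X116.4204 Y100.8319 F2010
G1 X116.4204 Y40.0001
G1 X56.4619 Y40.0001
G1 X56.4619 Y100.8319
M5
G00 X26.8476 Y147.0205
M3 S189
G1 X23.7872 Y138.6155 F3470
M5
G00 X137.6342 Y44.5846
M3 S452
G1 X122.4454 Y40.6594 F2010
G1 X118.5202 Y55.8482
G1 X133.7090 Y59.7734
G1 X137.6342 Y44.5846
M5
G00 X168.0860 Y33.7759
M3 S452
G1 X17.9780 Y60.9060 F2010
G1 X147.4356 Y89.2586
G1 X45.9964 Y141.8222
G1 X168.0860 Y33.7759
M5
G00 X11.4085 Y136.8971
M3 S452
G1 X114.2285 Y136.8971 F2010
G1 X114.2285 Y78.5510
G1 X11.4085 Y78.5510
G1 X11.4085 Y136.8971
M5
G00 X0.0000 Y0.0000

Since the viewBox matches the mm dimensions, user units are millimetres directly. The only transform is the Y-flip y_m = 178.6251 − y_svg.

Shape 1 is a line segment drawn with `<polyline>`. Its stroke #ff00ff means score at S452, F2010. After flipping Y the toolpath is (76.7307,83.3617) → (165.6224,113.8100).

Shape 2 is a rectangle drawn with `<path>`. Its stroke #ff00ff means score at S452, F2010. After flipping Y the toolpath is (56.4619,100.8319) → (116.4204,100.8319) → (116.4204,40.0001) → (56.4619,40.0001) → (56.4619,100.8319), returning to the start.

Shape 3 is a line segment drawn with `<polyline>`. Its stroke #000000 means engrave at S189, F3470. After flipping Y the toolpath is (26.8476,147.0205) → (23.7872,138.6155).

Shape 4 is a regular polygon drawn with `<polygon>`. Its stroke #ff00ff means score at S452, F2010. After flipping Y the toolpath is (137.6342,44.5846) → (122.4454,40.6594) → (118.5202,55.8482) → (133.7090,59.7734) → (137.6342,44.5846), returning to the start.

Shape 5 is a closed polygon drawn with `<path>`. Its stroke #ff00ff means score at S452, F2010. After flipping Y the toolpath is (168.0860,33.7759) → (17.9780,60.9060) → (147.4356,89.2586) → (45.9964,141.8222) → (168.0860,33.7759), returning to the start.

Shape 6 is a rectangle drawn with `<polygon>`. Its stroke #ff00ff means score at S452, F2010. After flipping Y the toolpath is (11.4085,136.8971) → (114.2285,136.8971) → (114.2285,78.5510) → (11.4085,78.5510) → (11.4085,136.8971), returning to the start.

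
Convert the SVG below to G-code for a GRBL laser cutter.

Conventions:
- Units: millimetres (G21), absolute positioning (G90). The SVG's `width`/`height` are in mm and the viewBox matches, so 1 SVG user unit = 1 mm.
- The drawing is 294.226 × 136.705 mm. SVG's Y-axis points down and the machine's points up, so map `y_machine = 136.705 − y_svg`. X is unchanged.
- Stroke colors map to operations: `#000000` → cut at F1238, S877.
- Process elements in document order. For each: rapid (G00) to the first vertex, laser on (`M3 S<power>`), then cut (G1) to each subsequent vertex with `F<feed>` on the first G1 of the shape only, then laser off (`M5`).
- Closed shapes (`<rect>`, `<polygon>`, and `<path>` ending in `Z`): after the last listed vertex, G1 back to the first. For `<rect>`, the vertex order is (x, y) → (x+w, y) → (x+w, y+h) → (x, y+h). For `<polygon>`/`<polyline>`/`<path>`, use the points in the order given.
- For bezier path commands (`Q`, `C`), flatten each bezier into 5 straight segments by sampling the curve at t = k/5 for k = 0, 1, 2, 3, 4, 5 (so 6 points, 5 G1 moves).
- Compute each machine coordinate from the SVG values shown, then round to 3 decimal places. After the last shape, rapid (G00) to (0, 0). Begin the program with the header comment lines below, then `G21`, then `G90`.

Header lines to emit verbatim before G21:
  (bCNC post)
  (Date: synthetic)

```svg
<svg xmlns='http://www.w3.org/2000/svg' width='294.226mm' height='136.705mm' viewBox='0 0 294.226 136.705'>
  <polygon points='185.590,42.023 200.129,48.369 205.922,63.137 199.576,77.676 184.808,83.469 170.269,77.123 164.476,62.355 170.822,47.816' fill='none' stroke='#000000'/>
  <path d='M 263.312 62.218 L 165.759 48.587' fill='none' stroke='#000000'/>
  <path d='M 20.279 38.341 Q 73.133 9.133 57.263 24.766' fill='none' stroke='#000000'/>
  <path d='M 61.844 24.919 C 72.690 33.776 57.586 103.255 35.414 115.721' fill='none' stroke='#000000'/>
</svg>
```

(bCNC post)
(Date: synthetic)
G21
G90
G00 X185.590 Y94.682
M3 S877
G1 X200.129 Y88.336 F1238
G1 X205.922 Y73.568
G1 X199.576 Y59.029
G1 X184.808 Y53.236
G1 X170.269 Y59.582
G1 X164.476 Y74.350
G1 X170.822 Y88.889
G1 X185.590 Y94.682
M5
G00 X263.312 Y74.487
M3 S877
G1 X165.759 Y88.118 F1238
M5
G00 X20.279 Y98.364
M3 S877
G1 X38.672 Y108.254 F1238
G1 X51.566 Y114.556
G1 X58.963 Y117.271
G1 X60.862 Y116.399
G1 X57.263 Y111.939
M5
G00 X61.844 Y111.786
M3 S877
G1 X65.389 Y100.138 F1238
G1 X63.612 Y79.588
G1 X57.419 Y55.781
G1 X47.718 Y34.364
G1 X35.414 Y20.984
M5
G00 X0.000 Y0.000

Since the viewBox matches the mm dimensions, user units are millimetres directly. The only transform is the Y-flip y_m = 136.705 − y_svg.

Shape 1 is a regular polygon drawn with `<polygon>`. Its stroke #000000 means cut at S877, F1238. After flipping Y the toolpath is (185.590,94.682) → (200.129,88.336) → (205.922,73.568) → (199.576,59.029) → (184.808,53.236) → (170.269,59.582) → (164.476,74.350) → (170.822,88.889) → (185.590,94.682), returning to the start.

Shape 2 is a line segment drawn with `<path>`. Its stroke #000000 means cut at S877, F1238. After flipping Y the toolpath is (263.312,74.487) → (165.759,88.118).

Shape 3 is a quadratic bezier drawn with `<path>`. Its stroke #000000 means cut at S877, F1238. After flipping Y the toolpath is (20.279,98.364) → (38.672,108.254) → (51.566,114.556) → (58.963,117.271) → (60.862,116.399) → (57.263,111.939).

Shape 4 is a cubic bezier drawn with `<path>`. Its stroke #000000 means cut at S877, F1238. After flipping Y the toolpath is (61.844,111.786) → (65.389,100.138) → (63.612,79.588) → (57.419,55.781) → (47.718,34.364) → (35.414,20.984).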